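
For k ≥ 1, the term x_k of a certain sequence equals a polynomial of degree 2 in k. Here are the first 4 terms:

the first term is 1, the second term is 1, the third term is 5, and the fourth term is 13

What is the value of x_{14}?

1st diffs: 0, 4, 8.
2nd diffs: 4, 4 (constant).
Newton forward-difference form: x_k = 1 + 4·C(k-1,2).
At k = 14: k-1 = 13, so x_{14} = 1 + 312 = 313.

313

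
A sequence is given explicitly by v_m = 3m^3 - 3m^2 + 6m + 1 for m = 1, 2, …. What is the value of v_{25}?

45151

v_{25} = 3·25^3 - 3·25^2 + 6·25 + 1 = 45151.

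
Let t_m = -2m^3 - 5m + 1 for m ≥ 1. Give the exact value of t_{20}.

t_{20} = -2·20^3 - 5·20 + 1 = -16099.

-16099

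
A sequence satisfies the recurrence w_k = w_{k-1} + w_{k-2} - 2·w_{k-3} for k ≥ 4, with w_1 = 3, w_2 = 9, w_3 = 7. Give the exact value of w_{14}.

Step forward from the initial values:
w_4 = 10, w_5 = -1, w_6 = -5, …, w_{11} = -9, w_{12} = 59, w_{13} = 94, w_{14} = 171.

171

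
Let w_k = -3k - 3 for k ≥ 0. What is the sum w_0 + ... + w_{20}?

Over k = 0..20: Σk = 210.
Total = (-3)·210 + (-3)·21 = -693.

-693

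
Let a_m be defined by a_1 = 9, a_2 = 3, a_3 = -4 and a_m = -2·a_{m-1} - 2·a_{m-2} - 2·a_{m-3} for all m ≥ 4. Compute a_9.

Compute successive terms:
a_4 = -16, a_5 = 34, a_6 = -28, a_7 = 20, a_8 = -52, a_9 = 120.

120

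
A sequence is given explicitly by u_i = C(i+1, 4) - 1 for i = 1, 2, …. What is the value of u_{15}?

C(16, 4) = 1820, so u_{15} = 1819.

1819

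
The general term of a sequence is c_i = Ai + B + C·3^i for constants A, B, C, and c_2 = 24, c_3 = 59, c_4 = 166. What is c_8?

Write the equations: 2A + B + 9C = 24; 3A + B + 27C = 59; 4A + B + 81C = 166.
Subtracting the first from the second: A + 18C = 35.
Subtracting the second from the third: A + 54C = 107.
Solving: C = 2, A = -1, then B = 8.
So c_i = -1·i + 8 + 2·3^i; at i=8 this is 13122.

13122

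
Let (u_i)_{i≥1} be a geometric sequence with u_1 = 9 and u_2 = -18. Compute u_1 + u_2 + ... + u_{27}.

402653187

Common ratio r = -2.
u_i = 9·(-2)^(i-1).
S = 9·((-2)^27 - 1)/(-2 - 1) = 9·(-134217728 - 1)/(-3) = 402653187.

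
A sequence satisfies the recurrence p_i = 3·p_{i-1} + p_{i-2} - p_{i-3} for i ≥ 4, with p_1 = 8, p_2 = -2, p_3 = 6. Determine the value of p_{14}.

Applying the relation repeatedly:
p_4 = 8, p_5 = 32, p_6 = 98, …, p_{11} = 33886, p_{12} = 108920, p_{13} = 350104, p_{14} = 1125346.

1125346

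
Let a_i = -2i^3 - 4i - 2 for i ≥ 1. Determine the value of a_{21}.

-18608

a_{21} = -2·21^3 - 4·21 - 2 = -18608.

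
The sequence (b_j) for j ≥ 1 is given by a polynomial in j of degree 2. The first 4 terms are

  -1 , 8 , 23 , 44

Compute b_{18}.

1st diffs: 9, 15, 21.
2nd diffs: 6, 6 (constant).
Newton forward-difference form: b_j = -1 + 9·C(j-1,1) + 6·C(j-1,2).
At j = 18: j-1 = 17, so b_{18} = -1 + 153 + 816 = 968.

968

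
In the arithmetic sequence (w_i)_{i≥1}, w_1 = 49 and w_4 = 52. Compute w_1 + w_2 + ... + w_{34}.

2227

Common difference d = (52 - 49) / (4 - 1) = 1.
w_i = 49 + (i - 1)·1.
w_{34} = 82; S = 34·(49 + 82)/2 = 2227.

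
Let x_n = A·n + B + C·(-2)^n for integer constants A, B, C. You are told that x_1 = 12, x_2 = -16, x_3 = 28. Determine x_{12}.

Plug in n = 1, 2, 3: A + B - 2C = 12; 2A + B + 4C = -16; 3A + B - 8C = 28.
Subtracting the first from the second: A + 6C = -28.
Subtracting the second from the third: A - 12C = 44.
Solving: C = -4, A = -4, then B = 8.
Therefore x_{12} = -48 + 8 + (-4)·4096 = -16424.

-16424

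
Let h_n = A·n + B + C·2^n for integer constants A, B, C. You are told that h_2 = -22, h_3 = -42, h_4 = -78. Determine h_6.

Write the equations: 2A + B + 4C = -22; 3A + B + 8C = -42; 4A + B + 16C = -78.
Subtracting the first from the second: A + 4C = -20.
Subtracting the second from the third: A + 8C = -36.
Solving: C = -4, A = -4, then B = 2.
Therefore h_6 = -24 + 2 + (-4)·64 = -278.

-278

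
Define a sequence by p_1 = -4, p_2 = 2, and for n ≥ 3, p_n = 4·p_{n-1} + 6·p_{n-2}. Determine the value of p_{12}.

Iterate the recurrence:
p_3 = -16, p_4 = -52, p_5 = -304, p_6 = -1528, p_7 = -7936, p_8 = -40912, p_9 = -211264, p_{10} = -1090528, p_{11} = -5629696, p_{12} = -29061952.

-29061952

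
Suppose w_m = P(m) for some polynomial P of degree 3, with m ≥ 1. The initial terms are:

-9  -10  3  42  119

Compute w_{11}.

1st diffs: -1, 13, 39, 77.
2nd diffs: 14, 26, 38.
3rd diffs: 12, 12 (constant).
Newton forward-difference form: w_m = -9 + (-1)·C(m-1,1) + 14·C(m-1,2) + 12·C(m-1,3).
At m = 11: m-1 = 10, so w_{11} = -9 - 10 + 630 + 1440 = 2051.

2051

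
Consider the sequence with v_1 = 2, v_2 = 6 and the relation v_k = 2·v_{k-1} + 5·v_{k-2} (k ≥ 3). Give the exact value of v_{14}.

v_3 = 22; v_4 = 74; v_5 = 258; …; v_{11} = 433302; v_{12} = 1494634; v_{13} = 5155778; v_{14} = 17784726.

17784726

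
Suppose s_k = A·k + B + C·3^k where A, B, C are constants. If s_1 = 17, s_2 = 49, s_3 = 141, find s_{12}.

The three given values yield: A + B + 3C = 17; 2A + B + 9C = 49; 3A + B + 27C = 141.
Subtracting the first from the second: A + 6C = 32.
Subtracting the second from the third: A + 18C = 92.
Solving: C = 5, A = 2, then B = 0.
Hence s_{12} = 2·12 + 0 + 5·531441 = 2657229.

2657229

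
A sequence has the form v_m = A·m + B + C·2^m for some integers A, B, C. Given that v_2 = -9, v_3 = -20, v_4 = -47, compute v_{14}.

-65469

Write the equations: 2A + B + 4C = -9; 3A + B + 8C = -20; 4A + B + 16C = -47.
Subtracting the first from the second: A + 4C = -11.
Subtracting the second from the third: A + 8C = -27.
Solving: C = -4, A = 5, then B = -3.
So v_m = 5·m + (-3) + (-4)·2^m; at m=14 this is -65469.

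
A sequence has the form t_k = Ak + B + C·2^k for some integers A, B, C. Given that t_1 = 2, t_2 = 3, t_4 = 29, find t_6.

At k = 1, 2, 4: A + B + 2C = 2; 2A + B + 4C = 3; 4A + B + 16C = 29.
Subtracting the first from the second: A + 2C = 1.
Subtracting the second from the third: 2A + 12C = 26.
Solving: C = 3, A = -5, then B = 1.
So t_k = -5·k + 1 + 3·2^k; at k=6 this is 163.

163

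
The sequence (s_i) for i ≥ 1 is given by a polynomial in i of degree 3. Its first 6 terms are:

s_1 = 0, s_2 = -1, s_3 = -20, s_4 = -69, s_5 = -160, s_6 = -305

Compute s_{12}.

-2981

1st diffs: -1, -19, -49, -91, -145.
2nd diffs: -18, -30, -42, -54.
3rd diffs: -12, -12, -12 (constant).
Newton forward-difference form: s_i = (-1)·C(i-1,1) + (-18)·C(i-1,2) + (-12)·C(i-1,3).
At i = 12: i-1 = 11, so s_{12} = -11 - 990 - 1980 = -2981.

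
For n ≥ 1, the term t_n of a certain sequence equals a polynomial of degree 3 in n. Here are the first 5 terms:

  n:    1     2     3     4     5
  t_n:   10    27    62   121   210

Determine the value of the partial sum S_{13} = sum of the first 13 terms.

1st diffs: 17, 35, 59, 89.
2nd diffs: 18, 24, 30.
3rd diffs: 6, 6 (constant).
Newton forward-difference form: t_n = 10 + 17·C(n-1,1) + 18·C(n-1,2) + 6·C(n-1,3).
Continuing: …, 335, 502, 717, 986, …, t_{13} = 2722.
Summing n = 1..13 (13 terms) gives 10894.

10894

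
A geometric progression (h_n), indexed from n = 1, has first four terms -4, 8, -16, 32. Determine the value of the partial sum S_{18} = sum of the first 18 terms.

Common ratio r = -2.
h_n = (-4)·(-2)^(n-1).
S = (-4)·((-2)^18 - 1)/(-2 - 1) = (-4)·(262144 - 1)/(-3) = 349524.

349524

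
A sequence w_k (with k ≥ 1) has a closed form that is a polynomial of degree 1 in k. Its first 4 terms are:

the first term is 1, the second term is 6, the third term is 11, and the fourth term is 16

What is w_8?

36

1st diffs: 5, 5, 5 (constant).
So w_k = 5k - 4.
Evaluating at k = 8 gives w_8 = 36.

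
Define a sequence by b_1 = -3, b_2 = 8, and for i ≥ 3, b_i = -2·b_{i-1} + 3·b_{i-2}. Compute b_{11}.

Applying the relation repeatedly:
b_3 = -25;  b_4 = 74;  b_5 = -223;  b_6 = 668;  b_7 = -2005;  b_8 = 6014;  b_9 = -18043;  b_{10} = 54128;  b_{11} = -162385.
(Characteristic roots are 1 and -3.)

-162385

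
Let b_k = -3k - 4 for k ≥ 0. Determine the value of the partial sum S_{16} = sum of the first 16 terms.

-424

Over k = 0..15: Σk = 120.
Total = (-3)·120 + (-4)·16 = -424.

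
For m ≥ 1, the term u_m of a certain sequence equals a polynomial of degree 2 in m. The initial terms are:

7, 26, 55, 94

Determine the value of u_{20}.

2078

1st diffs: 19, 29, 39.
2nd diffs: 10, 10 (constant).
So u_m = 5m^2 + 4m - 2.
Evaluating at m = 20 gives u_{20} = 2078.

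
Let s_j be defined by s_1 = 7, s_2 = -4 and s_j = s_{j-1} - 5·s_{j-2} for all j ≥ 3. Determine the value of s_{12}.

-49009

Iterate the recurrence:
s_3 = -39; s_4 = -19; s_5 = 176; s_6 = 271; s_7 = -609; s_8 = -1964; s_9 = 1081; s_{10} = 10901; s_{11} = 5496; s_{12} = -49009.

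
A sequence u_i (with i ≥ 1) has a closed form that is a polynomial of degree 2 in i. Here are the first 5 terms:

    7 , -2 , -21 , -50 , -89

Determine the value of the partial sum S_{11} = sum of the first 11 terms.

-2068

1st diffs: -9, -19, -29, -39.
2nd diffs: -10, -10, -10 (constant).
Newton forward-difference form: u_i = 7 + (-9)·C(i-1,1) + (-10)·C(i-1,2).
Continuing: …, -138, -197, -266, -345, …, u_{11} = -533.
Summing i = 1..11 (11 terms) gives -2068.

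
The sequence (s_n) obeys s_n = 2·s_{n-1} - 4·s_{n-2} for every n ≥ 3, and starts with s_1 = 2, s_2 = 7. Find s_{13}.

8192

Iterate the recurrence:
s_3 = 6; s_4 = -16; s_5 = -56; …; s_{10} = -1024; s_{11} = -3584; s_{12} = -3072; s_{13} = 8192.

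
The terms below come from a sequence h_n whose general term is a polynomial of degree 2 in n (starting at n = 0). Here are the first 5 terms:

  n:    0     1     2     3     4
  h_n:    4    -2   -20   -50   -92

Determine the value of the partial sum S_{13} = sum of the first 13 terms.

1st diffs: -6, -18, -30, -42.
2nd diffs: -12, -12, -12 (constant).
So h_n = -6n^2 + 4.
Continuing: …, -146, -212, -290, -380, …, h_{12} = -860.
Summing n = 0..12 (13 terms) gives -3848.

-3848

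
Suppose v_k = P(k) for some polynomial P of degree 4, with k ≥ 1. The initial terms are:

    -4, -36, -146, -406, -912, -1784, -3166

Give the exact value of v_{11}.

1st diffs: -32, -110, -260, -506, -872, -1382.
2nd diffs: -78, -150, -246, -366, -510.
3rd diffs: -72, -96, -120, -144.
4th diffs: -24, -24, -24 (constant).
Newton forward-difference form: v_k = -4 + (-32)·C(k-1,1) + (-78)·C(k-1,2) + (-72)·C(k-1,3) + (-24)·C(k-1,4).
At k = 11: k-1 = 10, so v_{11} = -4 - 320 - 3510 - 8640 - 5040 = -17514.

-17514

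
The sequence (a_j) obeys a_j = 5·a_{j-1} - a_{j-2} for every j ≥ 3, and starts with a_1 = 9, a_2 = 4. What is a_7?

Applying the relation repeatedly:
a_3 = 11  a_4 = 51  a_5 = 244  a_6 = 1169  a_7 = 5601.

5601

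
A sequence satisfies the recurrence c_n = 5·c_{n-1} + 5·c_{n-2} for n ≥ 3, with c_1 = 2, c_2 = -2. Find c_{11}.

Compute successive terms:
c_3 = 0  c_4 = -10  c_5 = -50  c_6 = -300  c_7 = -1750  c_8 = -10250  c_9 = -60000  c_{10} = -351250  c_{11} = -2056250.

-2056250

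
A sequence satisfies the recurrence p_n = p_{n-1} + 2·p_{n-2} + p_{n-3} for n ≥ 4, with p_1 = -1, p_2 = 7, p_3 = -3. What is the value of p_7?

60

Iterate the recurrence:
p_4 = 10; p_5 = 11; p_6 = 28; p_7 = 60.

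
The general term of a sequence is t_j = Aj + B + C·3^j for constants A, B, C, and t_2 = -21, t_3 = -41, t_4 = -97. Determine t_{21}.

-10460353253

Plug in j = 2, 3, 4: 2A + B + 9C = -21; 3A + B + 27C = -41; 4A + B + 81C = -97.
Subtracting the first from the second: A + 18C = -20.
Subtracting the second from the third: A + 54C = -56.
Solving: C = -1, A = -2, then B = -8.
Therefore t_{21} = -42 + (-8) + (-1)·10460353203 = -10460353253.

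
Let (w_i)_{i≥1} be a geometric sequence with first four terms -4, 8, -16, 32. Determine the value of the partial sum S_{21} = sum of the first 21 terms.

-2796204

Common ratio r = -2.
w_i = (-4)·(-2)^(i-1).
S = (-4)·((-2)^21 - 1)/(-2 - 1) = (-4)·(-2097152 - 1)/(-3) = -2796204.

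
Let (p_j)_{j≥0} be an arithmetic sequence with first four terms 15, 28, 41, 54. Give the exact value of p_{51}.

678

Common difference d = 13.
p_j = 15 + (j - 0)·13.
p_{51} = 15 + 51·13 = 678.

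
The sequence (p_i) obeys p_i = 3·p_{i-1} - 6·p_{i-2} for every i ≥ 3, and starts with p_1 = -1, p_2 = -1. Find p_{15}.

Iterate the recurrence:
p_3 = 3;  p_4 = 15;  p_5 = 27;  …;  p_{12} = 12879;  p_{13} = -9477;  p_{14} = -105705;  p_{15} = -260253.

-260253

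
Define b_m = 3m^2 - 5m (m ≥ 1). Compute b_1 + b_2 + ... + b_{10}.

Over m = 1..10: Σm = 55, Σm² = 385.
Total = (3)·385 + (-5)·55 = 880.

880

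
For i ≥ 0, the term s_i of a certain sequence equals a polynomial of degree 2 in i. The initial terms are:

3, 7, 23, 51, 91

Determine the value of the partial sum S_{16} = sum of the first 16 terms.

1st diffs: 4, 16, 28, 40.
2nd diffs: 12, 12, 12 (constant).
Newton forward-difference form: s_i = 3 + 4·C(i,1) + 12·C(i,2).
Continuing: …, 143, 207, 283, 371, …, s_{15} = 1323.
Summing i = 0..15 (16 terms) gives 7248.

7248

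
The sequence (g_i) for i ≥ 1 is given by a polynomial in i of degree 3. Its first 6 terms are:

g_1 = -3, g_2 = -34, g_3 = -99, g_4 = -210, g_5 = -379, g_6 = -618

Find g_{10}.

-2514

1st diffs: -31, -65, -111, -169, -239.
2nd diffs: -34, -46, -58, -70.
3rd diffs: -12, -12, -12 (constant).
Newton forward-difference form: g_i = -3 + (-31)·C(i-1,1) + (-34)·C(i-1,2) + (-12)·C(i-1,3).
At i = 10: i-1 = 9, so g_{10} = -3 - 279 - 1224 - 1008 = -2514.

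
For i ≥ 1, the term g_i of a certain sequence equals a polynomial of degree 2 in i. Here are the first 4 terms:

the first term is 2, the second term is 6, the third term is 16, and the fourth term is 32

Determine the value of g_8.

1st diffs: 4, 10, 16.
2nd diffs: 6, 6 (constant).
So g_i = 3i^2 - 5i + 4.
Evaluating at i = 8 gives g_8 = 156.

156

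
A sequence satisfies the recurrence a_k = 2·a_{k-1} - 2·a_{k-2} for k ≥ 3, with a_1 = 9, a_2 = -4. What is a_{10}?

-64

Compute successive terms:
a_3 = -26;  a_4 = -44;  a_5 = -36;  a_6 = 16;  a_7 = 104;  a_8 = 176;  a_9 = 144;  a_{10} = -64.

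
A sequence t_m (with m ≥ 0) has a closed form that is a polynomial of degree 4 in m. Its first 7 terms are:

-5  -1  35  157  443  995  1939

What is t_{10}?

12995

1st diffs: 4, 36, 122, 286, 552, 944.
2nd diffs: 32, 86, 164, 266, 392.
3rd diffs: 54, 78, 102, 126.
4th diffs: 24, 24, 24 (constant).
Newton forward-difference form: t_m = -5 + 4·C(m,1) + 32·C(m,2) + 54·C(m,3) + 24·C(m,4).
At m = 10: m = 10, so t_{10} = -5 + 40 + 1440 + 6480 + 5040 = 12995.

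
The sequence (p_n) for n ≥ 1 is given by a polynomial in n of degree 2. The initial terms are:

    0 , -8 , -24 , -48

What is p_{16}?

-960

1st diffs: -8, -16, -24.
2nd diffs: -8, -8 (constant).
Newton forward-difference form: p_n = (-8)·C(n-1,1) + (-8)·C(n-1,2).
At n = 16: n-1 = 15, so p_{16} = -120 - 840 = -960.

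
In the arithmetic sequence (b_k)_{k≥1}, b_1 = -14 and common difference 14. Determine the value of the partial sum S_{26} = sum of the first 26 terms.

b_k = -14 + (k - 1)·14.
b_{26} = 336; S = 26·(-14 + 336)/2 = 4186.

4186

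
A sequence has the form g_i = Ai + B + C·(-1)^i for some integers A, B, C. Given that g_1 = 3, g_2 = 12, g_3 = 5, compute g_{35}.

37

Plug in i = 1, 2, 3: A + B - C = 3; 2A + B + C = 12; 3A + B - C = 5.
Subtracting the first from the second: A + 2C = 9.
Subtracting the second from the third: A - 2C = -7.
Solving: C = 4, A = 1, then B = 6.
Therefore g_{35} = 35 + 6 + 4·(-1) = 37.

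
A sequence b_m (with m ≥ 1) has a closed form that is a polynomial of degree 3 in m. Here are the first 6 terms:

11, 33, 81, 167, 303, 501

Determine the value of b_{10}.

1st diffs: 22, 48, 86, 136, 198.
2nd diffs: 26, 38, 50, 62.
3rd diffs: 12, 12, 12 (constant).
So b_m = 2m^3 + m^2 + 5m + 3.
Evaluating at m = 10 gives b_{10} = 2153.

2153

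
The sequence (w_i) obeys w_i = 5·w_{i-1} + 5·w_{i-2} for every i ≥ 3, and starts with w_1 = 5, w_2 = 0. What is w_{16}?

206908203125

Applying the relation repeatedly:
w_3 = 25, w_4 = 125, w_5 = 750, …, w_{13} = 1031328125, w_{14} = 6037500000, w_{15} = 35344140625, w_{16} = 206908203125.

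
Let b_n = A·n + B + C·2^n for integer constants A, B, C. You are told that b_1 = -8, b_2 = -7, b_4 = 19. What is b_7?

Write the equations: A + B + 2C = -8; 2A + B + 4C = -7; 4A + B + 16C = 19.
Subtracting the first from the second: A + 2C = 1.
Subtracting the second from the third: 2A + 12C = 26.
Solving: C = 3, A = -5, then B = -9.
So b_n = -5·n + (-9) + 3·2^n; at n=7 this is 340.

340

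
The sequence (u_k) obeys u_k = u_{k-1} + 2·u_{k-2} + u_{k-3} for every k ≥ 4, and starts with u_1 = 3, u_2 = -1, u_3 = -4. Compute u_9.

-225

Applying the relation repeatedly:
u_4 = -3  u_5 = -12  u_6 = -22  u_7 = -49  u_8 = -105  u_9 = -225.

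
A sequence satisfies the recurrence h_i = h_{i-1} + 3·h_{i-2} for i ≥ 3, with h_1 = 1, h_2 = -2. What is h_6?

Applying the relation repeatedly:
h_3 = 1, h_4 = -5, h_5 = -2, h_6 = -17.

-17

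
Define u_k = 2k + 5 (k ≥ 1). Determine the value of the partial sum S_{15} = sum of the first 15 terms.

Over k = 1..15: Σk = 120.
Total = (2)·120 + (5)·15 = 315.

315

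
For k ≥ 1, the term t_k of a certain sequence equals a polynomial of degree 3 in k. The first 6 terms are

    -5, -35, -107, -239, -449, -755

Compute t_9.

1st diffs: -30, -72, -132, -210, -306.
2nd diffs: -42, -60, -78, -96.
3rd diffs: -18, -18, -18 (constant).
Newton forward-difference form: t_k = -5 + (-30)·C(k-1,1) + (-42)·C(k-1,2) + (-18)·C(k-1,3).
At k = 9: k-1 = 8, so t_9 = -5 - 240 - 1176 - 1008 = -2429.

-2429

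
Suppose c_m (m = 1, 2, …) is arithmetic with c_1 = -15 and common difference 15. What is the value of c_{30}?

420

c_m = -15 + (m - 1)·15.
c_{30} = -15 + 29·15 = 420.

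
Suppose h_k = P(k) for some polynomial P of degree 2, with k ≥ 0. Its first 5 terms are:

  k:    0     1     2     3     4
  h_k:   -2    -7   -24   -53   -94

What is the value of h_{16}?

-1522

1st diffs: -5, -17, -29, -41.
2nd diffs: -12, -12, -12 (constant).
So h_k = -6k^2 + k - 2.
Evaluating at k = 16 gives h_{16} = -1522.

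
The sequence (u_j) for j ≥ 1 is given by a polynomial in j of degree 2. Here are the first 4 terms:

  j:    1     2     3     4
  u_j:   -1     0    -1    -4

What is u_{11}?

-81

1st diffs: 1, -1, -3.
2nd diffs: -2, -2 (constant).
So u_j = -j^2 + 4j - 4.
Evaluating at j = 11 gives u_{11} = -81.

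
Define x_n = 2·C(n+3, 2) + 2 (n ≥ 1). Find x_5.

58

C(8, 2) = 28, so x_5 = 58.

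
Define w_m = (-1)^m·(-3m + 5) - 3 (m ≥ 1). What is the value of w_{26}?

-76

(-1)^26 = 1; -3m + 5 at m=26 is -73; so w_{26} = -76.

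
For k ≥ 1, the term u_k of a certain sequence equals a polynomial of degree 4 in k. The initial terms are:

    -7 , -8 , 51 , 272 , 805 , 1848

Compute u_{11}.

1st diffs: -1, 59, 221, 533, 1043.
2nd diffs: 60, 162, 312, 510.
3rd diffs: 102, 150, 198.
4th diffs: 48, 48 (constant).
Newton forward-difference form: u_k = -7 + (-1)·C(k-1,1) + 60·C(k-1,2) + 102·C(k-1,3) + 48·C(k-1,4).
At k = 11: k-1 = 10, so u_{11} = -7 - 10 + 2700 + 12240 + 10080 = 25003.

25003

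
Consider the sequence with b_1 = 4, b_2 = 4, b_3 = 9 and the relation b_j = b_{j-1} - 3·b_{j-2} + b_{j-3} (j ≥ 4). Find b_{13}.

Compute successive terms:
b_4 = 1, b_5 = -22, b_6 = -16, b_7 = 51, b_8 = 77, b_9 = -92, b_{10} = -272, b_{11} = 81, b_{12} = 805, b_{13} = 290.

290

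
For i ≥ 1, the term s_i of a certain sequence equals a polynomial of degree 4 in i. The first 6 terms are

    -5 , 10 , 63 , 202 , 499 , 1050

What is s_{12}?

18090

1st diffs: 15, 53, 139, 297, 551.
2nd diffs: 38, 86, 158, 254.
3rd diffs: 48, 72, 96.
4th diffs: 24, 24 (constant).
Newton forward-difference form: s_i = -5 + 15·C(i-1,1) + 38·C(i-1,2) + 48·C(i-1,3) + 24·C(i-1,4).
At i = 12: i-1 = 11, so s_{12} = -5 + 165 + 2090 + 7920 + 7920 = 18090.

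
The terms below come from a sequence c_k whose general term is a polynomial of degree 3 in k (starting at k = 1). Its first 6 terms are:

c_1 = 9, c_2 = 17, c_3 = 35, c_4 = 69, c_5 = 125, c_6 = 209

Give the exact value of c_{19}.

1st diffs: 8, 18, 34, 56, 84.
2nd diffs: 10, 16, 22, 28.
3rd diffs: 6, 6, 6 (constant).
Newton forward-difference form: c_k = 9 + 8·C(k-1,1) + 10·C(k-1,2) + 6·C(k-1,3).
At k = 19: k-1 = 18, so c_{19} = 9 + 144 + 1530 + 4896 = 6579.

6579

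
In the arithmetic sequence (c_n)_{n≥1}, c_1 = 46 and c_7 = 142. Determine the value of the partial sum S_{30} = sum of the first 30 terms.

Common difference d = (142 - 46) / (7 - 1) = 16.
c_n = 46 + (n - 1)·16.
c_{30} = 510; S = 30·(46 + 510)/2 = 8340.

8340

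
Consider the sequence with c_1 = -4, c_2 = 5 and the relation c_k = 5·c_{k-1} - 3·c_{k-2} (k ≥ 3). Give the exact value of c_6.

Applying the relation repeatedly:
c_3 = 37, c_4 = 170, c_5 = 739, c_6 = 3185.

3185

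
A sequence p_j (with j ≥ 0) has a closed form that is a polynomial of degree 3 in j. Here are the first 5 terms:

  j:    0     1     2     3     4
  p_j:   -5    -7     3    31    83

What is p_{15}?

1st diffs: -2, 10, 28, 52.
2nd diffs: 12, 18, 24.
3rd diffs: 6, 6 (constant).
Newton forward-difference form: p_j = -5 + (-2)·C(j,1) + 12·C(j,2) + 6·C(j,3).
At j = 15: j = 15, so p_{15} = -5 - 30 + 1260 + 2730 = 3955.

3955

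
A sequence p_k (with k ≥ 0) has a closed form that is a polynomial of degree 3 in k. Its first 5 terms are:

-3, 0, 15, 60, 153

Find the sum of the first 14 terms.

1st diffs: 3, 15, 45, 93.
2nd diffs: 12, 30, 48.
3rd diffs: 18, 18 (constant).
Newton forward-difference form: p_k = -3 + 3·C(k,1) + 12·C(k,2) + 18·C(k,3).
Continuing: …, 312, 555, 900, 1365, …, p_{13} = 6120.
Summing k = 0..13 (14 terms) gives 22617.

22617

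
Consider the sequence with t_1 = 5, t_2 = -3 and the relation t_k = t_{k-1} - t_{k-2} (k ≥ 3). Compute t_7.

Iterate the recurrence:
t_3 = -8;  t_4 = -5;  t_5 = 3;  t_6 = 8;  t_7 = 5.

5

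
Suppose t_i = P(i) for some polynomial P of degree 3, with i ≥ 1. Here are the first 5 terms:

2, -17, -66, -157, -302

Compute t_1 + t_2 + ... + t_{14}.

-24633

1st diffs: -19, -49, -91, -145.
2nd diffs: -30, -42, -54.
3rd diffs: -12, -12 (constant).
Newton forward-difference form: t_i = 2 + (-19)·C(i-1,1) + (-30)·C(i-1,2) + (-12)·C(i-1,3).
Continuing: …, -513, -802, -1181, -1662, …, t_{14} = -6017.
Summing i = 1..14 (14 terms) gives -24633.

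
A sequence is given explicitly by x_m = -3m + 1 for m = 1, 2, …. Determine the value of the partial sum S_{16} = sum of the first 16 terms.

-392

Over m = 1..16: Σm = 136.
Total = (-3)·136 + (1)·16 = -392.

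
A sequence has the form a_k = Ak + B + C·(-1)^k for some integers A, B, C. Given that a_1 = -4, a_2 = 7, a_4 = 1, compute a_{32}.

Write the equations: A + B - C = -4; 2A + B + C = 7; 4A + B + C = 1.
Subtracting the first from the second: A + 2C = 11.
Subtracting the second from the third: 2A = -6.
Solving: C = 7, A = -3, then B = 6.
Therefore a_{32} = -96 + 6 + 7·1 = -83.

-83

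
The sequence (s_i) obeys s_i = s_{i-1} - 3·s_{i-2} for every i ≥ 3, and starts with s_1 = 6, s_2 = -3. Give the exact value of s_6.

Compute successive terms:
s_3 = -21; s_4 = -12; s_5 = 51; s_6 = 87.

87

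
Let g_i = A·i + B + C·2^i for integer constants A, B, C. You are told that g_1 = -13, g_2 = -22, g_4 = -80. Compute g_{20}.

Plug in i = 1, 2, 4: A + B + 2C = -13; 2A + B + 4C = -22; 4A + B + 16C = -80.
Subtracting the first from the second: A + 2C = -9.
Subtracting the second from the third: 2A + 12C = -58.
Solving: C = -5, A = 1, then B = -4.
Hence g_{20} = 1·20 + (-4) + (-5)·1048576 = -5242864.

-5242864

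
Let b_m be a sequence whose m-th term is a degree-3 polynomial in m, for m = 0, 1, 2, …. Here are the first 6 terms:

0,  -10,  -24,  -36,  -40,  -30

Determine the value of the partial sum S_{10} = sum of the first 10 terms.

1st diffs: -10, -14, -12, -4, 10.
2nd diffs: -4, 2, 8, 14.
3rd diffs: 6, 6, 6 (constant).
Newton forward-difference form: b_m = (-10)·C(m,1) + (-4)·C(m,2) + 6·C(m,3).
Continuing: 0, 56, 144, 270.
Summing m = 0..9 (10 terms) gives 330.

330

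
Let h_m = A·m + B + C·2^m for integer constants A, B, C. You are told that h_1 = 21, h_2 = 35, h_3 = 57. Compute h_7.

561

Write the equations: A + B + 2C = 21; 2A + B + 4C = 35; 3A + B + 8C = 57.
Subtracting the first from the second: A + 2C = 14.
Subtracting the second from the third: A + 4C = 22.
Solving: C = 4, A = 6, then B = 7.
So h_m = 6·m + 7 + 4·2^m; at m=7 this is 561.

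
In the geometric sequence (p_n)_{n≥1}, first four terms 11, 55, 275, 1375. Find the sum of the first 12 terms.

671386716

Common ratio r = 5.
p_n = 11·5^(n-1).
S = 11·(5^12 - 1)/(5 - 1) = 11·(244140625 - 1)/(4) = 671386716.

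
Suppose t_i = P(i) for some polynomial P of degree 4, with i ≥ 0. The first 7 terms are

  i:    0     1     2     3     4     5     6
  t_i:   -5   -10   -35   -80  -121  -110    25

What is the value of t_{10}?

1st diffs: -5, -25, -45, -41, 11, 135.
2nd diffs: -20, -20, 4, 52, 124.
3rd diffs: 0, 24, 48, 72.
4th diffs: 24, 24, 24 (constant).
Newton forward-difference form: t_i = -5 + (-5)·C(i,1) + (-20)·C(i,2) + 24·C(i,4).
At i = 10: i = 10, so t_{10} = -5 - 50 - 900 + 5040 = 4085.

4085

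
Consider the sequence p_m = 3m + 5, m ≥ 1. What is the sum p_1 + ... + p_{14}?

Over m = 1..14: Σm = 105.
Total = (3)·105 + (5)·14 = 385.

385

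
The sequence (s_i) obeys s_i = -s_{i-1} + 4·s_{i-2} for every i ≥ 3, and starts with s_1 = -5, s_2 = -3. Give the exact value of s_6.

93

Applying the relation repeatedly:
s_3 = -17; s_4 = 5; s_5 = -73; s_6 = 93.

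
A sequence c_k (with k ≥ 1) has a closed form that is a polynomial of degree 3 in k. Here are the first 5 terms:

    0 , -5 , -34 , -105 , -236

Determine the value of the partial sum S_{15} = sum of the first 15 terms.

1st diffs: -5, -29, -71, -131.
2nd diffs: -24, -42, -60.
3rd diffs: -18, -18 (constant).
Newton forward-difference form: c_k = (-5)·C(k-1,1) + (-24)·C(k-1,2) + (-18)·C(k-1,3).
Continuing: …, -445, -750, -1169, -1720, …, c_{15} = -8806.
Summing k = 1..15 (15 terms) gives -36015.

-36015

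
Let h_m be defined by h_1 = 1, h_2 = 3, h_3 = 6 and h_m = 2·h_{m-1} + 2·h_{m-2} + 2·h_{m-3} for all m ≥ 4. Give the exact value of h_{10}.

12240

Compute successive terms:
h_4 = 20; h_5 = 58; h_6 = 168; h_7 = 492; h_8 = 1436; h_9 = 4192; h_{10} = 12240.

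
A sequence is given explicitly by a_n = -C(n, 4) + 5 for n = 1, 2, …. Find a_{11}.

-325

C(11, 4) = 330, so a_{11} = -325.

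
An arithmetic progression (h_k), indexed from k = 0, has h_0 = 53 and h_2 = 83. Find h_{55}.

878

Common difference d = (83 - 53) / (2 - 0) = 15.
h_k = 53 + (k - 0)·15.
h_{55} = 53 + 55·15 = 878.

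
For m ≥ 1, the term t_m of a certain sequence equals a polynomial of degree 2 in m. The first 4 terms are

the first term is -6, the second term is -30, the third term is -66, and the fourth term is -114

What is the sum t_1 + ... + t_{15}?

-8070

1st diffs: -24, -36, -48.
2nd diffs: -12, -12 (constant).
Newton forward-difference form: t_m = -6 + (-24)·C(m-1,1) + (-12)·C(m-1,2).
Continuing: …, -174, -246, -330, -426, …, t_{15} = -1434.
Summing m = 1..15 (15 terms) gives -8070.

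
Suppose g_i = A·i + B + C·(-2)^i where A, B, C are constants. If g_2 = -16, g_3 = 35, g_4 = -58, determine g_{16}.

-262102

Plug in i = 2, 3, 4: 2A + B + 4C = -16; 3A + B - 8C = 35; 4A + B + 16C = -58.
Subtracting the first from the second: A - 12C = 51.
Subtracting the second from the third: A + 24C = -93.
Solving: C = -4, A = 3, then B = -6.
So g_i = 3·i + (-6) + (-4)·(-2)^i; at i=16 this is -262102.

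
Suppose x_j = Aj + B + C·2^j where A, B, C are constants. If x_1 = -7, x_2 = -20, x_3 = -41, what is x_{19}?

-2097241

At j = 1, 2, 3: A + B + 2C = -7; 2A + B + 4C = -20; 3A + B + 8C = -41.
Subtracting the first from the second: A + 2C = -13.
Subtracting the second from the third: A + 4C = -21.
Solving: C = -4, A = -5, then B = 6.
Therefore x_{19} = -95 + 6 + (-4)·524288 = -2097241.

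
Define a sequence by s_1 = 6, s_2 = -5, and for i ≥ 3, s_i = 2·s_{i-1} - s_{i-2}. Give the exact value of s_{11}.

-104

Step forward from the initial values:
s_3 = -16; s_4 = -27; s_5 = -38; s_6 = -49; s_7 = -60; s_8 = -71; s_9 = -82; s_{10} = -93; s_{11} = -104.
(Characteristic roots are 1 and 1.)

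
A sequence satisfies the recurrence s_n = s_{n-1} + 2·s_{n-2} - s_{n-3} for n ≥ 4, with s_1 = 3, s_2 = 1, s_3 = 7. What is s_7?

56

Iterate the recurrence:
s_4 = 6  s_5 = 19  s_6 = 24  s_7 = 56.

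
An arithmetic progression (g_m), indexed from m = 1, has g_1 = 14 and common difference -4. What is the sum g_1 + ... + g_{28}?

-1120

g_m = 14 + (m - 1)·(-4).
g_{28} = -94; S = 28·(14 + (-94))/2 = -1120.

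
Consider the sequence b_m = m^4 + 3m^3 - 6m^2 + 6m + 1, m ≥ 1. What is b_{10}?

b_{10} = 1·10^4 + 3·10^3 - 6·10^2 + 6·10 + 1 = 12461.

12461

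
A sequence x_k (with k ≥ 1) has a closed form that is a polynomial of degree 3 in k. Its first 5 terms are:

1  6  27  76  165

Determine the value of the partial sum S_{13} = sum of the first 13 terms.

13559

1st diffs: 5, 21, 49, 89.
2nd diffs: 16, 28, 40.
3rd diffs: 12, 12 (constant).
So x_k = 2k^3 - 4k^2 + 3k.
Continuing: …, 306, 511, 792, 1161, …, x_{13} = 3757.
Summing k = 1..13 (13 terms) gives 13559.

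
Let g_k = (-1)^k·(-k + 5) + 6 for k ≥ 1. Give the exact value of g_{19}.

20

(-1)^19 = -1; -k + 5 at k=19 is -14; so g_{19} = 20.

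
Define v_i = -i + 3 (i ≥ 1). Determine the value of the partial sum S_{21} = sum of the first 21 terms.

-168

Over i = 1..21: Σi = 231.
Total = (-1)·231 + (3)·21 = -168.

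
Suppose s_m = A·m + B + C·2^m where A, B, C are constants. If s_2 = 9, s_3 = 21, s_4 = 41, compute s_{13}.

At m = 2, 3, 4: 2A + B + 4C = 9; 3A + B + 8C = 21; 4A + B + 16C = 41.
Subtracting the first from the second: A + 4C = 12.
Subtracting the second from the third: A + 8C = 20.
Solving: C = 2, A = 4, then B = -7.
Therefore s_{13} = 52 + (-7) + 2·8192 = 16429.

16429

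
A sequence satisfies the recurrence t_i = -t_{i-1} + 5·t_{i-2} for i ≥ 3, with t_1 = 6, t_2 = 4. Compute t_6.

Applying the relation repeatedly:
t_3 = 26; t_4 = -6; t_5 = 136; t_6 = -166.

-166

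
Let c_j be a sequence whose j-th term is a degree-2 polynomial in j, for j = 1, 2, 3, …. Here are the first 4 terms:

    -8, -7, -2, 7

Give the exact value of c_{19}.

1st diffs: 1, 5, 9.
2nd diffs: 4, 4 (constant).
Newton forward-difference form: c_j = -8 + 1·C(j-1,1) + 4·C(j-1,2).
At j = 19: j-1 = 18, so c_{19} = -8 + 18 + 612 = 622.

622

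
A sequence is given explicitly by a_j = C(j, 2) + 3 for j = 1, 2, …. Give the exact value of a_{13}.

C(13, 2) = 78, so a_{13} = 81.

81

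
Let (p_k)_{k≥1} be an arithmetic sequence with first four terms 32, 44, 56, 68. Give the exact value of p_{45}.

Common difference d = 12.
p_k = 32 + (k - 1)·12.
p_{45} = 32 + 44·12 = 560.

560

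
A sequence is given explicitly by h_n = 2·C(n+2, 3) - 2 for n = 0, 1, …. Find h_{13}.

908

C(15, 3) = 455, so h_{13} = 908.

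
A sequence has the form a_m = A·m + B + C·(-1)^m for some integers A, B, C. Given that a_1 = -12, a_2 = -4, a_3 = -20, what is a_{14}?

Plug in m = 1, 2, 3: A + B - C = -12; 2A + B + C = -4; 3A + B - C = -20.
Subtracting the first from the second: A + 2C = 8.
Subtracting the second from the third: A - 2C = -16.
Solving: C = 6, A = -4, then B = -2.
Hence a_{14} = -4·14 + (-2) + 6·1 = -52.

-52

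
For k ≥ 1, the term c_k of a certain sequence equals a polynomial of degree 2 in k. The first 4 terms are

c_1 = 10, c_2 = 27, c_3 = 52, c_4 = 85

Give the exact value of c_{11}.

1st diffs: 17, 25, 33.
2nd diffs: 8, 8 (constant).
So c_k = 4k^2 + 5k + 1.
Evaluating at k = 11 gives c_{11} = 540.

540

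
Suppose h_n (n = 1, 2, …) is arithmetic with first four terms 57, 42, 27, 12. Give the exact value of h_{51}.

Common difference d = -15.
h_n = 57 + (n - 1)·(-15).
h_{51} = 57 + 50·(-15) = -693.

-693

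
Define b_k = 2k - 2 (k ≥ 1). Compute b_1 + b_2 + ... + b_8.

Over k = 1..8: Σk = 36.
Total = (2)·36 + (-2)·8 = 56.

56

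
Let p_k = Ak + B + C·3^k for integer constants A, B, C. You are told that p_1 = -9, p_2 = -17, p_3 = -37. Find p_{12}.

The three given values yield: A + B + 3C = -9; 2A + B + 9C = -17; 3A + B + 27C = -37.
Subtracting the first from the second: A + 6C = -8.
Subtracting the second from the third: A + 18C = -20.
Solving: C = -1, A = -2, then B = -4.
Hence p_{12} = -2·12 + (-4) + (-1)·531441 = -531469.

-531469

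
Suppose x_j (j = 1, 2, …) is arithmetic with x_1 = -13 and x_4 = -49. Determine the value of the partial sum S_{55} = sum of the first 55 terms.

-18535

Common difference d = (-49 - (-13)) / (4 - 1) = -12.
x_j = -13 + (j - 1)·(-12).
x_{55} = -661; S = 55·(-13 + (-661))/2 = -18535.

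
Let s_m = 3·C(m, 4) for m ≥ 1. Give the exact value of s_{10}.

630

C(10, 4) = 210, so s_{10} = 630.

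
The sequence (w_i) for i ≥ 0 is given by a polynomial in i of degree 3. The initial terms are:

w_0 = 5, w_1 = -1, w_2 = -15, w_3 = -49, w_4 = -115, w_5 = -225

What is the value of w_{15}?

-6385

1st diffs: -6, -14, -34, -66, -110.
2nd diffs: -8, -20, -32, -44.
3rd diffs: -12, -12, -12 (constant).
So w_i = -2i^3 + 2i^2 - 6i + 5.
Evaluating at i = 15 gives w_{15} = -6385.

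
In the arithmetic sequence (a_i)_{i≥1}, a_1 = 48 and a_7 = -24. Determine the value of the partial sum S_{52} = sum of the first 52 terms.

Common difference d = (-24 - 48) / (7 - 1) = -12.
a_i = 48 + (i - 1)·(-12).
a_{52} = -564; S = 52·(48 + (-564))/2 = -13416.

-13416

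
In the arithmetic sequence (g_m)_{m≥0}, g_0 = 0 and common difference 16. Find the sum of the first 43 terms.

14448

g_m = 0 + (m - 0)·16.
g_{42} = 672; S = 43·(0 + 672)/2 = 14448.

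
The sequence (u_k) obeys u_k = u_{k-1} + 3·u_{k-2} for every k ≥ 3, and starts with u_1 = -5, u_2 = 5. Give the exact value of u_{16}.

Applying the relation repeatedly:
u_3 = -10, u_4 = 5, u_5 = -25, …, u_{13} = -9445, u_{14} = -21355, u_{15} = -49690, u_{16} = -113755.

-113755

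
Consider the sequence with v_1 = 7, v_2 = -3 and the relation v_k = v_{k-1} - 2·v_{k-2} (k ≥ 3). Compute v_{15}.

Iterate the recurrence:
v_3 = -17; v_4 = -11; v_5 = 23; …; v_{12} = 85; v_{13} = -457; v_{14} = -627; v_{15} = 287.

287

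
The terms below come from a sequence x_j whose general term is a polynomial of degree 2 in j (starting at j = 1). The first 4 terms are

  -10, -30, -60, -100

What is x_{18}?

1st diffs: -20, -30, -40.
2nd diffs: -10, -10 (constant).
Newton forward-difference form: x_j = -10 + (-20)·C(j-1,1) + (-10)·C(j-1,2).
At j = 18: j-1 = 17, so x_{18} = -10 - 340 - 1360 = -1710.

-1710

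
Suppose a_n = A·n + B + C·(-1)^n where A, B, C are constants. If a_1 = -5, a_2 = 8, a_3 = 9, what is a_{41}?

Plug in n = 1, 2, 3: A + B - C = -5; 2A + B + C = 8; 3A + B - C = 9.
Subtracting the first from the second: A + 2C = 13.
Subtracting the second from the third: A - 2C = 1.
Solving: C = 3, A = 7, then B = -9.
So a_n = 7·n + (-9) + 3·(-1)^n; at n=41 this is 275.

275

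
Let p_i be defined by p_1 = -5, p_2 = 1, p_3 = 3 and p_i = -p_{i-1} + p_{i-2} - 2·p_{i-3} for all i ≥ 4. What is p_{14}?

p_4 = 8, p_5 = -7, p_6 = 9, …, p_{11} = -439, p_{12} = 873, p_{13} = -1760, p_{14} = 3511.

3511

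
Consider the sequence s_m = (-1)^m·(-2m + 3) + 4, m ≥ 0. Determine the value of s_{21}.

(-1)^21 = -1; -2m + 3 at m=21 is -39; so s_{21} = 43.

43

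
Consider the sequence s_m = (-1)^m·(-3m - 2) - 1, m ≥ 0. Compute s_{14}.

(-1)^14 = 1; -3m - 2 at m=14 is -44; so s_{14} = -45.

-45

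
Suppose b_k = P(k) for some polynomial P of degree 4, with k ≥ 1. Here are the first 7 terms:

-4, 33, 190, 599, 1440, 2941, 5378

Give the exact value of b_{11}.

31686

1st diffs: 37, 157, 409, 841, 1501, 2437.
2nd diffs: 120, 252, 432, 660, 936.
3rd diffs: 132, 180, 228, 276.
4th diffs: 48, 48, 48 (constant).
Newton forward-difference form: b_k = -4 + 37·C(k-1,1) + 120·C(k-1,2) + 132·C(k-1,3) + 48·C(k-1,4).
At k = 11: k-1 = 10, so b_{11} = -4 + 370 + 5400 + 15840 + 10080 = 31686.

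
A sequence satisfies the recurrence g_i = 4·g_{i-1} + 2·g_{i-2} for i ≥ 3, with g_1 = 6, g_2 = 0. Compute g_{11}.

1674432

Iterate the recurrence:
g_3 = 12  g_4 = 48  g_5 = 216  g_6 = 960  g_7 = 4272  g_8 = 19008  g_9 = 84576  g_{10} = 376320  g_{11} = 1674432.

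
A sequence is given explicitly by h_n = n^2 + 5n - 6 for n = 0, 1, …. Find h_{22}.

h_{22} = 1·22^2 + 5·22 - 6 = 588.

588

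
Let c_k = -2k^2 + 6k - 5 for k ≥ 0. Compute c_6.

c_6 = -2·6^2 + 6·6 - 5 = -41.

-41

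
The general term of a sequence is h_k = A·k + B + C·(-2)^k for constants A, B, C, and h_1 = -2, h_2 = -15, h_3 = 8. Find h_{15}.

The three given values yield: A + B - 2C = -2; 2A + B + 4C = -15; 3A + B - 8C = 8.
Subtracting the first from the second: A + 6C = -13.
Subtracting the second from the third: A - 12C = 23.
Solving: C = -2, A = -1, then B = -5.
So h_k = -1·k + (-5) + (-2)·(-2)^k; at k=15 this is 65516.

65516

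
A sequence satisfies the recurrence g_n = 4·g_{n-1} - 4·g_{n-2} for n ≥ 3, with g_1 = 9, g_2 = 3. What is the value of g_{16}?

-3391488

Applying the relation repeatedly:
g_3 = -24  g_4 = -108  g_5 = -336  …  g_{13} = -331776  g_{14} = -724992  g_{15} = -1572864  g_{16} = -3391488.
(Characteristic roots are 2 and 2.)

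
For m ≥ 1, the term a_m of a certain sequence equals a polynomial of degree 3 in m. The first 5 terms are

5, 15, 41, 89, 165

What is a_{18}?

1st diffs: 10, 26, 48, 76.
2nd diffs: 16, 22, 28.
3rd diffs: 6, 6 (constant).
Newton forward-difference form: a_m = 5 + 10·C(m-1,1) + 16·C(m-1,2) + 6·C(m-1,3).
At m = 18: m-1 = 17, so a_{18} = 5 + 170 + 2176 + 4080 = 6431.

6431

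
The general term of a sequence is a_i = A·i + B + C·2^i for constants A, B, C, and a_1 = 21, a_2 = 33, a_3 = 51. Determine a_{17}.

393327

The three given values yield: A + B + 2C = 21; 2A + B + 4C = 33; 3A + B + 8C = 51.
Subtracting the first from the second: A + 2C = 12.
Subtracting the second from the third: A + 4C = 18.
Solving: C = 3, A = 6, then B = 9.
Therefore a_{17} = 102 + 9 + 3·131072 = 393327.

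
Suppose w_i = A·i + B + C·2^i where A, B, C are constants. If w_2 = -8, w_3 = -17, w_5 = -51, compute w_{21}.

-2097251

Plug in i = 2, 3, 5: 2A + B + 4C = -8; 3A + B + 8C = -17; 5A + B + 32C = -51.
Subtracting the first from the second: A + 4C = -9.
Subtracting the second from the third: 2A + 24C = -34.
Solving: C = -1, A = -5, then B = 6.
Hence w_{21} = -5·21 + 6 + (-1)·2097152 = -2097251.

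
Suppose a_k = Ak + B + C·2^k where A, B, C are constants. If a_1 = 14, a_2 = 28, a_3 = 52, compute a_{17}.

655428

Plug in k = 1, 2, 3: A + B + 2C = 14; 2A + B + 4C = 28; 3A + B + 8C = 52.
Subtracting the first from the second: A + 2C = 14.
Subtracting the second from the third: A + 4C = 24.
Solving: C = 5, A = 4, then B = 0.
So a_k = 4·k + 0 + 5·2^k; at k=17 this is 655428.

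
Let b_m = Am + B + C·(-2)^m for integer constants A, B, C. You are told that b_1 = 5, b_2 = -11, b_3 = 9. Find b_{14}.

The three given values yield: A + B - 2C = 5; 2A + B + 4C = -11; 3A + B - 8C = 9.
Subtracting the first from the second: A + 6C = -16.
Subtracting the second from the third: A - 12C = 20.
Solving: C = -2, A = -4, then B = 5.
Hence b_{14} = -4·14 + 5 + (-2)·16384 = -32819.

-32819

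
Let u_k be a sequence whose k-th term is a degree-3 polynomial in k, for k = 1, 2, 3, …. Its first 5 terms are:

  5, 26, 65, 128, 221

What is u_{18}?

1st diffs: 21, 39, 63, 93.
2nd diffs: 18, 24, 30.
3rd diffs: 6, 6 (constant).
Newton forward-difference form: u_k = 5 + 21·C(k-1,1) + 18·C(k-1,2) + 6·C(k-1,3).
At k = 18: k-1 = 17, so u_{18} = 5 + 357 + 2448 + 4080 = 6890.

6890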